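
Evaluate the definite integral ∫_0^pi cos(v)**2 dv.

pi/2

Use the identity cos^2(v) = (1 + cos(2*v))/2.
An antiderivative is F(v) = v/2 + sin(2*v)/4.
Then F(pi) - F(0) = (pi/2) - (0) = pi/2.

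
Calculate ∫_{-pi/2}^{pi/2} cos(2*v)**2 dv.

Use the identity cos^2(2*v) = (1 + cos(4*v))/2.
An antiderivative is F(v) = v/2 + sin(4*v)/8.
Then F(pi/2) - F(-pi/2) = (pi/4) - (-pi/4) = pi/2.

pi/2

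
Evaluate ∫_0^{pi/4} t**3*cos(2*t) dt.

Integrate by parts 3 times (u = t^3, dv = cos(2*t) dt).
An antiderivative is F(t) = t**3*sin(2*t)/2 + 3*t**2*cos(2*t)/4 - 3*t*sin(2*t)/4 - 3*cos(2*t)/8.
Then F(pi/4) - F(0) = (pi*(-24 + pi**2)/128) - (-3/8) = -3*pi/16 + pi**3/128 + 3/8.

-3*pi/16 + pi**3/128 + 3/8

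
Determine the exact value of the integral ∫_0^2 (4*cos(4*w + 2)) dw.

Let u = 4*w + 2, so du = 4 dw. When w = 0, u = 2; when w = 2, u = 10.
The integral becomes ∫ cos(u) du from 2 to 10, with antiderivative sin(u).
Back in w: F(w) = sin(4*w + 2).
Then F(2) - F(0) = (sin(10)) - (sin(2)) = -sin(2) + sin(10).

-sin(2) + sin(10)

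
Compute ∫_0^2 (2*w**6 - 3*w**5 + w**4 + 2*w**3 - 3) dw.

By the power rule, an antiderivative is F(w) = 2*w**7/7 - w**6/2 + w**5/5 + w**4/2 - 3*w.
Then F(2) - F(0) = (454/35) - (0) = 454/35.

454/35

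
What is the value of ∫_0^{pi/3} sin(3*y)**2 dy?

pi/6

Use the identity sin^2(3*y) = (1 - cos(6*y))/2.
An antiderivative is F(y) = y/2 - sin(6*y)/12.
Then F(pi/3) - F(0) = (pi/6) - (0) = pi/6.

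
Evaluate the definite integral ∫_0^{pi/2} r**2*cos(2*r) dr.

-pi/4

Integrate by parts twice (u = r^2, dv = cos(2*r) dr).
An antiderivative is F(r) = r**2*sin(2*r)/2 + r*cos(2*r)/2 - sin(2*r)/4.
Then F(pi/2) - F(0) = (-pi/4) - (0) = -pi/4.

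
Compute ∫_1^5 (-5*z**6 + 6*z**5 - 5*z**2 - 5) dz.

-848516/21

By the power rule, an antiderivative is F(z) = -5*z**7/7 + z**6 - 5*z**3/3 - 5*z.
Then F(5) - F(1) = (-848650/21) - (-134/21) = -848516/21.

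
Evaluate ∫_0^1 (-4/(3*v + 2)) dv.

-4*log(5)/3 + 4*log(2)/3

An antiderivative is F(v) = -4*log(3*v + 2)/3.
Then F(1) - F(0) = (-4*log(5)/3) - (-4*log(2)/3) = -4*log(5)/3 + 4*log(2)/3.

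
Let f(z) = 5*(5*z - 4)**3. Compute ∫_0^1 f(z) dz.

-255/4

Let u = 5*z - 4, so du = 5 dz. When z = 0, u = -4; when z = 1, u = 1.
The integral becomes ∫ u**3 du from -4 to 1, with antiderivative u**4/4.
Back in z: F(z) = (5*z - 4)**4/4.
Then F(1) - F(0) = (1/4) - (64) = -255/4.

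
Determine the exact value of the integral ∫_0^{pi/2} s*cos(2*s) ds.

Integrate by parts once (u = s, dv = cos(2*s) ds).
An antiderivative is F(s) = s*sin(2*s)/2 + cos(2*s)/4.
Then F(pi/2) - F(0) = (-1/4) - (1/4) = -1/2.

-1/2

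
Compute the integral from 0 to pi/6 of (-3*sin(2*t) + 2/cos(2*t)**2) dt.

-3/4 + sqrt(3)

An antiderivative is F(t) = 3*cos(2*t)/2 + tan(2*t).
Then F(pi/6) - F(0) = (3/4 + sqrt(3)) - (3/2) = -3/4 + sqrt(3).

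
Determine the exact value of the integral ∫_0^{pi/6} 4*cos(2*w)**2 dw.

Use the identity cos^2(2*w) = (1 + cos(4*w))/2.
An antiderivative is F(w) = 2*w + sin(4*w)/2.
Then F(pi/6) - F(0) = (sqrt(3)/4 + pi/3) - (0) = sqrt(3)/4 + pi/3.

sqrt(3)/4 + pi/3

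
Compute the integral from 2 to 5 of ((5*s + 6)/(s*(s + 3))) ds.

Factor the denominator: s**2 + 3*s = (s + 3)s.
Partial fractions: (5*s + 6)/(s*(s + 3)) = 3/(s + 3) + 2/s.
An antiderivative is F(s) = 2*log(s) + 3*log(s + 3).
Then F(5) - F(2) = (2*log(5) + 9*log(2)) - (2*log(2) + 3*log(5)) = -log(5) + 7*log(2).

-log(5) + 7*log(2)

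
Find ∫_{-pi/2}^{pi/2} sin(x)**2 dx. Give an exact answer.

Use the identity sin^2(x) = (1 - cos(2*x))/2.
An antiderivative is F(x) = x/2 - sin(2*x)/4.
Then F(pi/2) - F(-pi/2) = (pi/4) - (-pi/4) = pi/2.

pi/2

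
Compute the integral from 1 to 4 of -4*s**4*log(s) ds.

4092/25 - 8192*log(2)/5

Integrate by parts once (u = ln s, dv = -4*s**4 ds).
An antiderivative is F(s) = -4*s**5*(5*log(s) - 1)/25.
Then F(4) - F(1) = (4096/25 - 8192*log(2)/5) - (4/25) = 4092/25 - 8192*log(2)/5.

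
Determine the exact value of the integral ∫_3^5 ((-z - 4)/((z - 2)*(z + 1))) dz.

Factor the denominator: z**2 - z - 2 = (z + 1)(z - 2).
Partial fractions: (-z - 4)/((z - 2)*(z + 1)) = 1/(z + 1) - 2/(z - 2).
An antiderivative is F(z) = -2*log(z - 2) + log(z + 1).
Then F(5) - F(3) = (log(2/3)) - (log(4)) = -log(6).

-log(6)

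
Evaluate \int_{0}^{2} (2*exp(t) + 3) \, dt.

4 + 2*exp(2)

An antiderivative is F(t) = 3*t + 2*exp(t).
Then F(2) - F(0) = (6 + 2*exp(2)) - (2) = 4 + 2*exp(2).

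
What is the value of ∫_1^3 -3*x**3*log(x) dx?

15 - 243*log(3)/4

Integrate by parts once (u = ln x, dv = -3*x**3 dx).
An antiderivative is F(x) = -3*x**4*(4*log(x) - 1)/16.
Then F(3) - F(1) = (243/16 - 243*log(3)/4) - (3/16) = 15 - 243*log(3)/4.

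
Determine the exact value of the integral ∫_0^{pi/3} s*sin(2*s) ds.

Integrate by parts once (u = s, dv = sin(2*s) ds).
An antiderivative is F(s) = -s*cos(2*s)/2 + sin(2*s)/4.
Then F(pi/3) - F(0) = (sqrt(3)/8 + pi/12) - (0) = sqrt(3)/8 + pi/12.

sqrt(3)/8 + pi/12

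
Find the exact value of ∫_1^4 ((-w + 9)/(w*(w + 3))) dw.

-4*log(7) + 14*log(2)

Factor the denominator: w**2 + 3*w = (w + 3)w.
Partial fractions: (-w + 9)/(w*(w + 3)) = -4/(w + 3) + 3/w.
An antiderivative is F(w) = 3*log(w) - 4*log(w + 3).
Then F(4) - F(1) = (-4*log(7) + 6*log(2)) - (-8*log(2)) = -4*log(7) + 14*log(2).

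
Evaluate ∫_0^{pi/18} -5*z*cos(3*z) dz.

Integrate by parts once (u = z, dv = -5*cos(3*z) dz).
An antiderivative is F(z) = -5*z*sin(3*z)/3 - 5*cos(3*z)/9.
Then F(pi/18) - F(0) = (-5*sqrt(3)/18 - 5*pi/108) - (-5/9) = -5*sqrt(3)/18 - 5*pi/108 + 5/9.

-5*sqrt(3)/18 - 5*pi/108 + 5/9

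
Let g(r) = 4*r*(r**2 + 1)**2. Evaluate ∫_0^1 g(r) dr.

14/3

Let u = r**2 + 1, so du = 2*r dr. When r = 0, u = 1; when r = 1, u = 2.
The integral becomes 2·∫ u**2 du from 1 to 2, with antiderivative 2*u**3/3.
Back in r: F(r) = 2*(r**2 + 1)**3/3.
Then F(1) - F(0) = (16/3) - (2/3) = 14/3.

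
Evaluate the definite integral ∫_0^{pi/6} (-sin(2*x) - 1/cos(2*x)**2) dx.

-sqrt(3)/2 - 1/4

An antiderivative is F(x) = cos(2*x)/2 - tan(2*x)/2.
Then F(pi/6) - F(0) = (1/4 - sqrt(3)/2) - (1/2) = -sqrt(3)/2 - 1/4.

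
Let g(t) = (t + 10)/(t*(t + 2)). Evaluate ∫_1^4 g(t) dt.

log(64)

Factor the denominator: t**2 + 2*t = (t + 2)t.
Partial fractions: (t + 10)/(t*(t + 2)) = -4/(t + 2) + 5/t.
An antiderivative is F(t) = 5*log(t) - 4*log(t + 2).
Then F(4) - F(1) = (log(64/81)) - (-log(81)) = log(64).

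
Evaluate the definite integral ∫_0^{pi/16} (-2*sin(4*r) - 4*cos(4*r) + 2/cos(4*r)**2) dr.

-sqrt(2)/4

An antiderivative is F(r) = -sin(4*r) + cos(4*r)/2 + tan(4*r)/2.
Then F(pi/16) - F(0) = (1/2 - sqrt(2)/4) - (1/2) = -sqrt(2)/4.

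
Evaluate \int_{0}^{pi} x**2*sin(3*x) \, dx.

-4/27 + pi**2/3

Integrate by parts twice (u = x^2, dv = sin(3*x) dx).
An antiderivative is F(x) = -x**2*cos(3*x)/3 + 2*x*sin(3*x)/9 + 2*cos(3*x)/27.
Then F(pi) - F(0) = (-2/27 + pi**2/3) - (2/27) = -4/27 + pi**2/3.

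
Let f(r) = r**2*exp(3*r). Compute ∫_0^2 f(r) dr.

-2/27 + 26*exp(6)/27

Integrate by parts twice (u = r^2, dv = exp(3*r) dr).
An antiderivative is F(r) = (9*r**2 - 6*r + 2)*exp(3*r)/27.
Then F(2) - F(0) = (26*exp(6)/27) - (2/27) = -2/27 + 26*exp(6)/27.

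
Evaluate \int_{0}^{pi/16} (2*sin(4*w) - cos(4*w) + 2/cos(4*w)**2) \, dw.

1 - 3*sqrt(2)/8

An antiderivative is F(w) = -sin(4*w)/4 - cos(4*w)/2 + tan(4*w)/2.
Then F(pi/16) - F(0) = (1/2 - 3*sqrt(2)/8) - (-1/2) = 1 - 3*sqrt(2)/8.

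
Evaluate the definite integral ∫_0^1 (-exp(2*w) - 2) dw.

An antiderivative is F(w) = -exp(2*w)/2 - 2*w.
Then F(1) - F(0) = (-exp(2)/2 - 2) - (-1/2) = -exp(2)/2 - 3/2.

-exp(2)/2 - 3/2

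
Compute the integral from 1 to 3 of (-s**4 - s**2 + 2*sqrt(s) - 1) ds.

By the power rule, an antiderivative is F(s) = -s**5/5 + 4*s**(3/2)/3 - s**3/3 - s.
Then F(3) - F(1) = (-303/5 + 4*sqrt(3)) - (-1/5) = -302/5 + 4*sqrt(3).

-302/5 + 4*sqrt(3)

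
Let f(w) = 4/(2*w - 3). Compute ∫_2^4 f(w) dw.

An antiderivative is F(w) = 2*log(2*w - 3).
Then F(4) - F(2) = (log(25)) - (0) = log(25).

log(25)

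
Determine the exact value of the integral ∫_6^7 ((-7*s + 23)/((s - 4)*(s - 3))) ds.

Factor the denominator: s**2 - 7*s + 12 = (s - 3)(s - 4).
Partial fractions: (-7*s + 23)/((s - 4)*(s - 3)) = -2/(s - 3) - 5/(s - 4).
An antiderivative is F(s) = -5*log(s - 4) - 2*log(s - 3).
Then F(7) - F(6) = (-5*log(3) - 4*log(2)) - (-5*log(2) - 2*log(3)) = log(2/27).

log(2/27)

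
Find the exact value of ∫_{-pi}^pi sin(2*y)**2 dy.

pi

Use the identity sin^2(2*y) = (1 - cos(4*y))/2.
An antiderivative is F(y) = y/2 - sin(4*y)/8.
Then F(pi) - F(-pi) = (pi/2) - (-pi/2) = pi.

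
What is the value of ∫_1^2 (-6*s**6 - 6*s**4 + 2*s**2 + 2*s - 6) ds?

By the power rule, an antiderivative is F(s) = -6*s**7/7 - 6*s**5/5 + 2*s**3/3 + s**2 - 6*s.
Then F(2) - F(1) = (-15832/105) - (-671/105) = -15161/105.

-15161/105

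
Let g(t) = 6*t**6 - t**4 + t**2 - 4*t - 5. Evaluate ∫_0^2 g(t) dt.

By the power rule, an antiderivative is F(t) = 6*t**7/7 - t**5/5 + t**3/3 - 2*t**2 - 5*t.
Then F(2) - F(0) = (9238/105) - (0) = 9238/105.

9238/105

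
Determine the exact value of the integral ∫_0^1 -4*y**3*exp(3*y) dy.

Integrate by parts 3 times (u = y^3, dv = -4*exp(3*y) dy).
An antiderivative is F(y) = (-36*y**3 + 36*y**2 - 24*y + 8)*exp(3*y)/27.
Then F(1) - F(0) = (-16*exp(3)/27) - (8/27) = -16*exp(3)/27 - 8/27.

-16*exp(3)/27 - 8/27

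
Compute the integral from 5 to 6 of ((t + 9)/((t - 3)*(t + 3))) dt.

log(2)

Factor the denominator: t**2 - 9 = (t + 3)(t - 3).
Partial fractions: (t + 9)/((t - 3)*(t + 3)) = -1/(t + 3) + 2/(t - 3).
An antiderivative is F(t) = 2*log(t - 3) - log(t + 3).
Then F(6) - F(5) = (0) - (-log(2)) = log(2).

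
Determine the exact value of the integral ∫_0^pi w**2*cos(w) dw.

Integrate by parts twice (u = w^2, dv = cos(w) dw).
An antiderivative is F(w) = w**2*sin(w) + 2*w*cos(w) - 2*sin(w).
Then F(pi) - F(0) = (-2*pi) - (0) = -2*pi.

-2*pi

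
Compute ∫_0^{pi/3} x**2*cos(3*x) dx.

Integrate by parts twice (u = x^2, dv = cos(3*x) dx).
An antiderivative is F(x) = x**2*sin(3*x)/3 + 2*x*cos(3*x)/9 - 2*sin(3*x)/27.
Then F(pi/3) - F(0) = (-2*pi/27) - (0) = -2*pi/27.

-2*pi/27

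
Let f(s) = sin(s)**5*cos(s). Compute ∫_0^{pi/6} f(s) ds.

Let u = sin(s), so du = cos(s) ds. When s = 0, u = 0; when s = pi/6, u = 1/2.
The integral becomes ∫ u**5 du from 0 to 1/2, with antiderivative u**6/6.
Back in s: F(s) = sin(s)**6/6.
Then F(pi/6) - F(0) = (1/384) - (0) = 1/384.

1/384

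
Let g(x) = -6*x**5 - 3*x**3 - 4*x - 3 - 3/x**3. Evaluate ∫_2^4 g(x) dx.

By the power rule, an antiderivative is F(x) = -x**6 - 3*x**4/4 - 2*x**2 - 3*x + 3/(2*x**2).
Then F(4) - F(2) = (-138621/32) - (-717/8) = -135753/32.

-135753/32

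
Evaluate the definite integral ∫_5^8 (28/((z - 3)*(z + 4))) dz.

Factor the denominator: z**2 + z - 12 = (z + 4)(z - 3).
Partial fractions: 28/((z - 3)*(z + 4)) = -4/(z + 4) + 4/(z - 3).
An antiderivative is F(z) = 4*log(z - 3) - 4*log(z + 4).
Then F(8) - F(5) = (-8*log(2) - 4*log(3) + 4*log(5)) - (-8*log(3) + 4*log(2)) = -12*log(2) + 4*log(3) + 4*log(5).

-12*log(2) + 4*log(3) + 4*log(5)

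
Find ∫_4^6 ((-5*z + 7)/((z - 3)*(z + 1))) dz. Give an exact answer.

Factor the denominator: z**2 - 2*z - 3 = (z + 1)(z - 3).
Partial fractions: (-5*z + 7)/((z - 3)*(z + 1)) = -3/(z + 1) - 2/(z - 3).
An antiderivative is F(z) = -2*log(z - 3) - 3*log(z + 1).
Then F(6) - F(4) = (-3*log(7) - 2*log(3)) - (-3*log(5)) = -3*log(7) - 2*log(3) + 3*log(5).

-3*log(7) - 2*log(3) + 3*log(5)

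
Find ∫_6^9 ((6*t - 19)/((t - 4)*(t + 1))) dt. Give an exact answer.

-5*log(7) + 4*log(2) + 6*log(5)

Factor the denominator: t**2 - 3*t - 4 = (t + 1)(t - 4).
Partial fractions: (6*t - 19)/((t - 4)*(t + 1)) = 5/(t + 1) + 1/(t - 4).
An antiderivative is F(t) = log(t - 4) + 5*log(t + 1).
Then F(9) - F(6) = (5*log(2) + 6*log(5)) - (log(2) + 5*log(7)) = -5*log(7) + 4*log(2) + 6*log(5).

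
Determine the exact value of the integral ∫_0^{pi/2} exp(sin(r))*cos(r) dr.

Let u = sin(r), so du = cos(r) dr. When r = 0, u = 0; when r = pi/2, u = 1.
The integral becomes ∫ exp(u) du from 0 to 1, with antiderivative exp(u).
Back in r: F(r) = exp(sin(r)).
Then F(pi/2) - F(0) = (E) - (1) = -1 + E.

-1 + E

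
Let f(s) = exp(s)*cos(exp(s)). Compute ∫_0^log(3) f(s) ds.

Let u = exp(s), so du = exp(s) ds. When s = 0, u = 1; when s = log(3), u = 3.
The integral becomes ∫ cos(u) du from 1 to 3, with antiderivative sin(u).
Back in s: F(s) = sin(exp(s)).
Then F(log(3)) - F(0) = (sin(3)) - (sin(1)) = -sin(1) + sin(3).

-sin(1) + sin(3)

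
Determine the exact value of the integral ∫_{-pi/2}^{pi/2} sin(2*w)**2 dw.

Use the identity sin^2(2*w) = (1 - cos(4*w))/2.
An antiderivative is F(w) = w/2 - sin(4*w)/8.
Then F(pi/2) - F(-pi/2) = (pi/4) - (-pi/4) = pi/2.

pi/2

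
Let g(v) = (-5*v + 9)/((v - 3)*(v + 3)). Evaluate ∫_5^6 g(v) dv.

-9*log(3) + 13*log(2)

Factor the denominator: v**2 - 9 = (v + 3)(v - 3).
Partial fractions: (-5*v + 9)/((v - 3)*(v + 3)) = -4/(v + 3) - 1/(v - 3).
An antiderivative is F(v) = -log(v - 3) - 4*log(v + 3).
Then F(6) - F(5) = (-9*log(3)) - (-13*log(2)) = -9*log(3) + 13*log(2).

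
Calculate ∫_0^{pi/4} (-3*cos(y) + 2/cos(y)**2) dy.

An antiderivative is F(y) = -3*sin(y) + 2*tan(y).
Then F(pi/4) - F(0) = (2 - 3*sqrt(2)/2) - (0) = 2 - 3*sqrt(2)/2.

2 - 3*sqrt(2)/2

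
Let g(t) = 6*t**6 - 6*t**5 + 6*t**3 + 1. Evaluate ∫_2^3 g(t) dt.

By the power rule, an antiderivative is F(t) = 6*t**7/7 - t**6 + 3*t**4/2 + t.
Then F(3) - F(2) = (17781/14) - (502/7) = 16777/14.

16777/14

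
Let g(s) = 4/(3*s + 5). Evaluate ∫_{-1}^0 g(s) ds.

An antiderivative is F(s) = 4*log(3*s + 5)/3.
Then F(0) - F(-1) = (4*log(5)/3) - (4*log(2)/3) = -4*log(2)/3 + 4*log(5)/3.

-4*log(2)/3 + 4*log(5)/3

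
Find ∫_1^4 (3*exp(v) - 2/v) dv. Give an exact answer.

An antiderivative is F(v) = 3*exp(v) - 2*log(v).
Then F(4) - F(1) = (-log(16) + 3*exp(4)) - (3*exp(1)) = -3*exp(1) - log(16) + 3*exp(4).

-3*exp(1) - log(16) + 3*exp(4)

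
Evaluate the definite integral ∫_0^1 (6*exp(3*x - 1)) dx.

Let u = 3*x - 1, so du = 3 dx. When x = 0, u = -1; when x = 1, u = 2.
The integral becomes 2·∫ exp(u) du from -1 to 2, with antiderivative 2*exp(u).
Back in x: F(x) = 2*exp(3*x - 1).
Then F(1) - F(0) = (2*exp(2)) - (2*exp(-1)) = -(2 - 2*exp(3))*exp(-1).

-(2 - 2*exp(3))*exp(-1)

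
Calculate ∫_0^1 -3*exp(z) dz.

3 - 3*E

An antiderivative is F(z) = -3*exp(z).
Then F(1) - F(0) = (-3*E) - (-3) = 3 - 3*E.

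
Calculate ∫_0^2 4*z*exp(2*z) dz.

1 + 3*exp(4)

Integrate by parts once (u = z, dv = 4*exp(2*z) dz).
An antiderivative is F(z) = (2*z - 1)*exp(2*z).
Then F(2) - F(0) = (3*exp(4)) - (-1) = 1 + 3*exp(4).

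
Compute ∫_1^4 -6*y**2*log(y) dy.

Integrate by parts once (u = ln y, dv = -6*y**2 dy).
An antiderivative is F(y) = -2*y**3*(3*log(y) - 1)/3.
Then F(4) - F(1) = (128/3 - 256*log(2)) - (2/3) = 42 - 256*log(2).

42 - 256*log(2)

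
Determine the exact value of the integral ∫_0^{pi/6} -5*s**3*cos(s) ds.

-30 - 5*sqrt(3)*pi**2/24 - 5*pi**3/432 + 5*pi/2 + 15*sqrt(3)

Integrate by parts 3 times (u = s^3, dv = -5*cos(s) ds).
An antiderivative is F(s) = -5*s**3*sin(s) - 15*s**2*cos(s) + 30*s*sin(s) + 30*cos(s).
Then F(pi/6) - F(0) = (-5*sqrt(3)*pi**2/24 - 5*pi**3/432 + 5*pi/2 + 15*sqrt(3)) - (30) = -30 - 5*sqrt(3)*pi**2/24 - 5*pi**3/432 + 5*pi/2 + 15*sqrt(3).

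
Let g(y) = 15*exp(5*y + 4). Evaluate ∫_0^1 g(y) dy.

-3*(1 - exp(5))*exp(4)

Let u = 5*y + 4, so du = 5 dy. When y = 0, u = 4; when y = 1, u = 9.
The integral becomes 3·∫ exp(u) du from 4 to 9, with antiderivative 3*exp(u).
Back in y: F(y) = 3*exp(5*y + 4).
Then F(1) - F(0) = (3*exp(9)) - (3*exp(4)) = -3*(1 - exp(5))*exp(4).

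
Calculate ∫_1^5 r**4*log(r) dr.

Integrate by parts once (u = ln r, dv = r**4 dr).
An antiderivative is F(r) = r**5*(5*log(r) - 1)/25.
Then F(5) - F(1) = (-125 + 625*log(5)) - (-1/25) = -3124/25 + 625*log(5).

-3124/25 + 625*log(5)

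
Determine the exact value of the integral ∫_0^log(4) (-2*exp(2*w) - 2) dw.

-15 - log(16)

An antiderivative is F(w) = -exp(2*w) - 2*w.
Then F(log(4)) - F(0) = (-16 - 4*log(2)) - (-1) = -15 - log(16).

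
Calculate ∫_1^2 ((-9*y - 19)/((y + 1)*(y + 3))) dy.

-4*log(5) - 5*log(3) + 13*log(2)

Factor the denominator: y**2 + 4*y + 3 = (y + 3)(y + 1).
Partial fractions: (-9*y - 19)/((y + 1)*(y + 3)) = -4/(y + 3) - 5/(y + 1).
An antiderivative is F(y) = -5*log(y + 1) - 4*log(y + 3).
Then F(2) - F(1) = (-4*log(5) - 5*log(3)) - (-13*log(2)) = -4*log(5) - 5*log(3) + 13*log(2).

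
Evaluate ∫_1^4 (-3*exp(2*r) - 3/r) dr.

An antiderivative is F(r) = -3*exp(2*r)/2 - 3*log(r).
Then F(4) - F(1) = (-3*exp(8)/2 - log(64)) - (-3*exp(2)/2) = -3*exp(8)/2 - log(64) + 3*exp(2)/2.

-3*exp(8)/2 - log(64) + 3*exp(2)/2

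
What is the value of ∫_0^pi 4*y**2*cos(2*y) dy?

Integrate by parts twice (u = y^2, dv = 4*cos(2*y) dy).
An antiderivative is F(y) = 2*y**2*sin(2*y) + 2*y*cos(2*y) - sin(2*y).
Then F(pi) - F(0) = (2*pi) - (0) = 2*pi.

2*pi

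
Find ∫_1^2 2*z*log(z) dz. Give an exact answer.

-3/2 + log(16)

Integrate by parts once (u = ln z, dv = 2*z dz).
An antiderivative is F(z) = z**2*(2*log(z) - 1)/2.
Then F(2) - F(1) = (-2 + log(16)) - (-1/2) = -3/2 + log(16).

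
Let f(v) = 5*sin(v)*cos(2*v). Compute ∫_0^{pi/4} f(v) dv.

Use the identity sin(v)cos(2*v) = [sin(3*v) + sin(-v)]/2.
An antiderivative is F(v) = 5*cos(v)/2 - 5*cos(3*v)/6.
Then F(pi/4) - F(0) = (5*sqrt(2)/3) - (5/3) = -5/3 + 5*sqrt(2)/3.

-5/3 + 5*sqrt(2)/3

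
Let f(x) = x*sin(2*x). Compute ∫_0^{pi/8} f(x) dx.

sqrt(2)*(4 - pi)/32

Integrate by parts once (u = x, dv = sin(2*x) dx).
An antiderivative is F(x) = -x*cos(2*x)/2 + sin(2*x)/4.
Then F(pi/8) - F(0) = (sqrt(2)*(4 - pi)/32) - (0) = sqrt(2)*(4 - pi)/32.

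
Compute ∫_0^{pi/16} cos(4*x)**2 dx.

1/16 + pi/32

Use the identity cos^2(4*x) = (1 + cos(8*x))/2.
An antiderivative is F(x) = x/2 + sin(8*x)/16.
Then F(pi/16) - F(0) = (1/16 + pi/32) - (0) = 1/16 + pi/32.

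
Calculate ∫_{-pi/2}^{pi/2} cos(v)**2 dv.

pi/2

Use the identity cos^2(v) = (1 + cos(2*v))/2.
An antiderivative is F(v) = v/2 + sin(2*v)/4.
Then F(pi/2) - F(-pi/2) = (pi/4) - (-pi/4) = pi/2.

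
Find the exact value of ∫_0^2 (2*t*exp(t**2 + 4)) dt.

-exp(4) + exp(8)

Let u = t**2 + 4, so du = 2*t dt. When t = 0, u = 4; when t = 2, u = 8.
The integral becomes ∫ exp(u) du from 4 to 8, with antiderivative exp(u).
Back in t: F(t) = exp(t**2 + 4).
Then F(2) - F(0) = (exp(8)) - (exp(4)) = -exp(4) + exp(8).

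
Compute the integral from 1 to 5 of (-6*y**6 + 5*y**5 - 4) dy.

-377716/7

By the power rule, an antiderivative is F(y) = -6*y**7/7 + 5*y**6/6 - 4*y.
Then F(5) - F(1) = (-2266465/42) - (-169/42) = -377716/7.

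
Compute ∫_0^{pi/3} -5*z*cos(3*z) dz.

Integrate by parts once (u = z, dv = -5*cos(3*z) dz).
An antiderivative is F(z) = -5*z*sin(3*z)/3 - 5*cos(3*z)/9.
Then F(pi/3) - F(0) = (5/9) - (-5/9) = 10/9.

10/9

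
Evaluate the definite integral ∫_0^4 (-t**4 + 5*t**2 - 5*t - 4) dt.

By the power rule, an antiderivative is F(t) = -t**5/5 + 5*t**3/3 - 5*t**2/2 - 4*t.
Then F(4) - F(0) = (-2312/15) - (0) = -2312/15.

-2312/15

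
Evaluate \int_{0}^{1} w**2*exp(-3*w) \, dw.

Integrate by parts twice (u = w^2, dv = exp(-3*w) dw).
An antiderivative is F(w) = (-9*w**2 - 6*w - 2)*exp(-3*w)/27.
Then F(1) - F(0) = (-17*exp(-3)/27) - (-2/27) = 2/27 - 17*exp(-3)/27.

2/27 - 17*exp(-3)/27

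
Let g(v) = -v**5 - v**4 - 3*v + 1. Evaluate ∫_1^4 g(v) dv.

-4533/5

By the power rule, an antiderivative is F(v) = -v**6/6 - v**5/5 - 3*v**2/2 + v.
Then F(4) - F(1) = (-13612/15) - (-13/15) = -4533/5.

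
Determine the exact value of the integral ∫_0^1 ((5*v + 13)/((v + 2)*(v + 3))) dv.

log(6)

Factor the denominator: v**2 + 5*v + 6 = (v + 3)(v + 2).
Partial fractions: (5*v + 13)/((v + 2)*(v + 3)) = 2/(v + 3) + 3/(v + 2).
An antiderivative is F(v) = 3*log(v + 2) + 2*log(v + 3).
Then F(1) - F(0) = (4*log(2) + 3*log(3)) - (log(72)) = log(6).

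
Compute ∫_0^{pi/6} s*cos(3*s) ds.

-1/9 + pi/18

Integrate by parts once (u = s, dv = cos(3*s) ds).
An antiderivative is F(s) = s*sin(3*s)/3 + cos(3*s)/9.
Then F(pi/6) - F(0) = (pi/18) - (1/9) = -1/9 + pi/18.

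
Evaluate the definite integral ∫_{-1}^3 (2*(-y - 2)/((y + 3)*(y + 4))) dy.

Factor the denominator: y**2 + 7*y + 12 = (y + 4)(y + 3).
Partial fractions: 2*(-y - 2)/((y + 3)*(y + 4)) = -4/(y + 4) + 2/(y + 3).
An antiderivative is F(y) = 2*log(y + 3) - 4*log(y + 4).
Then F(3) - F(-1) = (-4*log(7) + 2*log(2) + 2*log(3)) - (log(4/81)) = -4*log(7) + 6*log(3).

-4*log(7) + 6*log(3)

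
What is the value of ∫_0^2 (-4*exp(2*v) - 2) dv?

-2*exp(4) - 2

An antiderivative is F(v) = -2*exp(2*v) - 2*v.
Then F(2) - F(0) = (-2*exp(4) - 4) - (-2) = -2*exp(4) - 2.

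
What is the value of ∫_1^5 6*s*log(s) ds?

Integrate by parts once (u = ln s, dv = 6*s ds).
An antiderivative is F(s) = 3*s**2*(2*log(s) - 1)/2.
Then F(5) - F(1) = (-75/2 + 75*log(5)) - (-3/2) = -36 + 75*log(5).

-36 + 75*log(5)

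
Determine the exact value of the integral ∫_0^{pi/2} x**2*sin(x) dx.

Integrate by parts twice (u = x^2, dv = sin(x) dx).
An antiderivative is F(x) = -x**2*cos(x) + 2*x*sin(x) + 2*cos(x).
Then F(pi/2) - F(0) = (pi) - (2) = -2 + pi.

-2 + pi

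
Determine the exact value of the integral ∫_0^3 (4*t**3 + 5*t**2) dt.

126

By the power rule, an antiderivative is F(t) = t**4 + 5*t**3/3.
Then F(3) - F(0) = (126) - (0) = 126.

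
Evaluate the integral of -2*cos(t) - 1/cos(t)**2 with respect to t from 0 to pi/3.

-2*sqrt(3)

An antiderivative is F(t) = -2*sin(t) - tan(t).
Then F(pi/3) - F(0) = (-2*sqrt(3)) - (0) = -2*sqrt(3).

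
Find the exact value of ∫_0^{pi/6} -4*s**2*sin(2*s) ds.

Integrate by parts twice (u = s^2, dv = -4*sin(2*s) ds).
An antiderivative is F(s) = 2*s**2*cos(2*s) - 2*s*sin(2*s) - cos(2*s).
Then F(pi/6) - F(0) = (-sqrt(3)*pi/6 - 1/2 + pi**2/36) - (-1) = -sqrt(3)*pi/6 + pi**2/36 + 1/2.

-sqrt(3)*pi/6 + pi**2/36 + 1/2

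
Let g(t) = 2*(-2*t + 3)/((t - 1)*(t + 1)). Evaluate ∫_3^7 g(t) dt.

Factor the denominator: t**2 - 1 = (t + 1)(t - 1).
Partial fractions: 2*(-2*t + 3)/((t - 1)*(t + 1)) = -5/(t + 1) + 1/(t - 1).
An antiderivative is F(t) = log(t - 1) - 5*log(t + 1).
Then F(7) - F(3) = (-14*log(2) + log(3)) - (-9*log(2)) = log(3/32).

log(3/32)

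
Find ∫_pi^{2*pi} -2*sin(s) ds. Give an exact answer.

An antiderivative is F(s) = 2*cos(s).
Then F(2*pi) - F(pi) = (2) - (-2) = 4.

4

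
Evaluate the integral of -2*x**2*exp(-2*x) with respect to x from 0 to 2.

Integrate by parts twice (u = x^2, dv = -2*exp(-2*x) dx).
An antiderivative is F(x) = (2*x**2 + 2*x + 1)*exp(-2*x)/2.
Then F(2) - F(0) = (13*exp(-4)/2) - (1/2) = (13 - exp(4))*exp(-4)/2.

(13 - exp(4))*exp(-4)/2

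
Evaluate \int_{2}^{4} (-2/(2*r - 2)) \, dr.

-log(3)

An antiderivative is F(r) = -log(2*r - 2).
Then F(4) - F(2) = (-log(6)) - (-log(2)) = -log(3).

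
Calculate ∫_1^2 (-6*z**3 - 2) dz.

By the power rule, an antiderivative is F(z) = -3*z**4/2 - 2*z.
Then F(2) - F(1) = (-28) - (-7/2) = -49/2.

-49/2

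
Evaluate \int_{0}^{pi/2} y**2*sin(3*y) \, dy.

Integrate by parts twice (u = y^2, dv = sin(3*y) dy).
An antiderivative is F(y) = -y**2*cos(3*y)/3 + 2*y*sin(3*y)/9 + 2*cos(3*y)/27.
Then F(pi/2) - F(0) = (-pi/9) - (2/27) = -pi/9 - 2/27.

-pi/9 - 2/27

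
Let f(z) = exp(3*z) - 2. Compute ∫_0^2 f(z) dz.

An antiderivative is F(z) = exp(3*z)/3 - 2*z.
Then F(2) - F(0) = (-4 + exp(6)/3) - (1/3) = -13/3 + exp(6)/3.

-13/3 + exp(6)/3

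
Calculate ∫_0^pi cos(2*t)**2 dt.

Use the identity cos^2(2*t) = (1 + cos(4*t))/2.
An antiderivative is F(t) = t/2 + sin(4*t)/8.
Then F(pi) - F(0) = (pi/2) - (0) = pi/2.

pi/2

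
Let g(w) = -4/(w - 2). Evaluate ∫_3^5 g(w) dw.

-log(81)

An antiderivative is F(w) = -4*log(w - 2).
Then F(5) - F(3) = (-log(81)) - (0) = -log(81).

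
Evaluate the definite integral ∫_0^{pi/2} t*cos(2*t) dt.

-1/2

Integrate by parts once (u = t, dv = cos(2*t) dt).
An antiderivative is F(t) = t*sin(2*t)/2 + cos(2*t)/4.
Then F(pi/2) - F(0) = (-1/4) - (1/4) = -1/2.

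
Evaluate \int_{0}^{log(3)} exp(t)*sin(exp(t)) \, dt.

cos(1) - cos(3)

Let u = exp(t), so du = exp(t) dt. When t = 0, u = 1; when t = log(3), u = 3.
The integral becomes ∫ sin(u) du from 1 to 3, with antiderivative -cos(u).
Back in t: F(t) = -cos(exp(t)).
Then F(log(3)) - F(0) = (-cos(3)) - (-cos(1)) = cos(1) - cos(3).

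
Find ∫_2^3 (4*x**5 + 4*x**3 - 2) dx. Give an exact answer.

By the power rule, an antiderivative is F(x) = 2*x**6/3 + x**4 - 2*x.
Then F(3) - F(2) = (561) - (164/3) = 1519/3.

1519/3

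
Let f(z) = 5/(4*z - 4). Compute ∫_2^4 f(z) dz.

An antiderivative is F(z) = 5*log(4*z - 4)/4.
Then F(4) - F(2) = (5*log(12)/4) - (5*log(2)/2) = 5*log(3)/4.

5*log(3)/4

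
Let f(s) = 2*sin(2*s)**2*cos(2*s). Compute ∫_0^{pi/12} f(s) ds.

1/24

Let u = sin(2*s), so du = 2*cos(2*s) ds. When s = 0, u = 0; when s = pi/12, u = 1/2.
The integral becomes ∫ u**2 du from 0 to 1/2, with antiderivative u**3/3.
Back in s: F(s) = sin(2*s)**3/3.
Then F(pi/12) - F(0) = (1/24) - (0) = 1/24.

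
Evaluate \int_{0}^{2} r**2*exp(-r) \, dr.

2 - 10*exp(-2)

Integrate by parts twice (u = r^2, dv = exp(-r) dr).
An antiderivative is F(r) = (-r**2 - 2*r - 2)*exp(-r).
Then F(2) - F(0) = (-10*exp(-2)) - (-2) = 2 - 10*exp(-2).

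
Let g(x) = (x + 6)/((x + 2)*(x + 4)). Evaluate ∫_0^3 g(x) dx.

log(25/7)

Factor the denominator: x**2 + 6*x + 8 = (x + 4)(x + 2).
Partial fractions: (x + 6)/((x + 2)*(x + 4)) = -1/(x + 4) + 2/(x + 2).
An antiderivative is F(x) = 2*log(x + 2) - log(x + 4).
Then F(3) - F(0) = (log(25/7)) - (0) = log(25/7).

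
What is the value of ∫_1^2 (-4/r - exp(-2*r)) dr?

(-8*exp(4)*log(2) - exp(2) + 1)*exp(-4)/2

An antiderivative is F(r) = -4*log(r) + exp(-2*r)/2.
Then F(2) - F(1) = (-4*log(2) + exp(-4)/2) - (exp(-2)/2) = (-8*exp(4)*log(2) - exp(2) + 1)*exp(-4)/2.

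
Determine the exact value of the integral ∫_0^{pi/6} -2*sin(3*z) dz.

An antiderivative is F(z) = 2*cos(3*z)/3.
Then F(pi/6) - F(0) = (0) - (2/3) = -2/3.

-2/3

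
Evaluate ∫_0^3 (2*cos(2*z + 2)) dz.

-sin(2) + sin(8)

Let u = 2*z + 2, so du = 2 dz. When z = 0, u = 2; when z = 3, u = 8.
The integral becomes ∫ cos(u) du from 2 to 8, with antiderivative sin(u).
Back in z: F(z) = sin(2*z + 2).
Then F(3) - F(0) = (sin(8)) - (sin(2)) = -sin(2) + sin(8).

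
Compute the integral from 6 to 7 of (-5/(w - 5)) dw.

An antiderivative is F(w) = -5*log(w - 5).
Then F(7) - F(6) = (-log(32)) - (0) = -log(32).

-log(32)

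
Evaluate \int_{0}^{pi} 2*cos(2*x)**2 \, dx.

Use the identity cos^2(2*x) = (1 + cos(4*x))/2.
An antiderivative is F(x) = x + sin(4*x)/4.
Then F(pi) - F(0) = (pi) - (0) = pi.

pi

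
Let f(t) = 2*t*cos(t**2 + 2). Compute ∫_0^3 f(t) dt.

Let u = t**2 + 2, so du = 2*t dt. When t = 0, u = 2; when t = 3, u = 11.
The integral becomes ∫ cos(u) du from 2 to 11, with antiderivative sin(u).
Back in t: F(t) = sin(t**2 + 2).
Then F(3) - F(0) = (sin(11)) - (sin(2)) = sin(11) - sin(2).

sin(11) - sin(2)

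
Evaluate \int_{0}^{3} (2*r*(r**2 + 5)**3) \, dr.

Let u = r**2 + 5, so du = 2*r dr. When r = 0, u = 5; when r = 3, u = 14.
The integral becomes ∫ u**3 du from 5 to 14, with antiderivative u**4/4.
Back in r: F(r) = (r**2 + 5)**4/4.
Then F(3) - F(0) = (9604) - (625/4) = 37791/4.

37791/4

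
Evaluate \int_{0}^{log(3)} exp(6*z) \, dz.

364/3

Let u = exp(z), so du = exp(z) dz. When z = 0, u = 1; when z = log(3), u = 3.
The integral becomes ∫ u**5 du from 1 to 3, with antiderivative u**6/6.
Back in z: F(z) = exp(6*z)/6.
Then F(log(3)) - F(0) = (243/2) - (1/6) = 364/3.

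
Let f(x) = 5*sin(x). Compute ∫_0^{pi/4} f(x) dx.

An antiderivative is F(x) = -5*cos(x).
Then F(pi/4) - F(0) = (-5*sqrt(2)/2) - (-5) = 5 - 5*sqrt(2)/2.

5 - 5*sqrt(2)/2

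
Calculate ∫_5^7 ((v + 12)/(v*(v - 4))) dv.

-3*log(7) + 4*log(3) + 3*log(5)

Factor the denominator: v**2 - 4*v = v(v - 4).
Partial fractions: (v + 12)/(v*(v - 4)) = -3/v + 4/(v - 4).
An antiderivative is F(v) = -3*log(v) + 4*log(v - 4).
Then F(7) - F(5) = (-3*log(7) + 4*log(3)) - (-3*log(5)) = -3*log(7) + 4*log(3) + 3*log(5).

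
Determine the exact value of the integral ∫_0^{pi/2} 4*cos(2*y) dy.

0

An antiderivative is F(y) = 2*sin(2*y).
Then F(pi/2) - F(0) = (0) - (0) = 0.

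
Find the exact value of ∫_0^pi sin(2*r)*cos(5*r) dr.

-4/21

Use the identity sin(2*r)cos(5*r) = [sin(7*r) + sin(-3*r)]/2.
An antiderivative is F(r) = cos(3*r)/6 - cos(7*r)/14.
Then F(pi) - F(0) = (-2/21) - (2/21) = -4/21.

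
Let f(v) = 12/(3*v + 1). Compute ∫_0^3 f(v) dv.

4*log(2) + 4*log(5)

Let u = 3*v + 1, so du = 3 dv. When v = 0, u = 1; when v = 3, u = 10.
The integral becomes 4·∫ 1/u du from 1 to 10, with antiderivative 4*log(u).
Back in v: F(v) = 4*log(3*v + 1).
Then F(3) - F(0) = (4*log(2) + 4*log(5)) - (0) = 4*log(2) + 4*log(5).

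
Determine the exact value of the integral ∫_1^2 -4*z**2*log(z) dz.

28/9 - 32*log(2)/3

Integrate by parts once (u = ln z, dv = -4*z**2 dz).
An antiderivative is F(z) = -4*z**3*(3*log(z) - 1)/9.
Then F(2) - F(1) = (32/9 - 32*log(2)/3) - (4/9) = 28/9 - 32*log(2)/3.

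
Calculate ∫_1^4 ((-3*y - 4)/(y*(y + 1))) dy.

Factor the denominator: y**2 + y = (y + 1)y.
Partial fractions: (-3*y - 4)/(y*(y + 1)) = 1/(y + 1) - 4/y.
An antiderivative is F(y) = -4*log(y) + log(y + 1).
Then F(4) - F(1) = (-8*log(2) + log(5)) - (log(2)) = -9*log(2) + log(5).

-9*log(2) + log(5)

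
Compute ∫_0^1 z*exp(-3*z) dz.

(-4 + exp(3))*exp(-3)/9

Integrate by parts once (u = z, dv = exp(-3*z) dz).
An antiderivative is F(z) = (-3*z - 1)*exp(-3*z)/9.
Then F(1) - F(0) = (-4*exp(-3)/9) - (-1/9) = (-4 + exp(3))*exp(-3)/9.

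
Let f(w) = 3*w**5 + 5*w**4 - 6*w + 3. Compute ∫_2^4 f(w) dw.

2978

By the power rule, an antiderivative is F(w) = w**6/2 + w**5 - 3*w**2 + 3*w.
Then F(4) - F(2) = (3036) - (58) = 2978.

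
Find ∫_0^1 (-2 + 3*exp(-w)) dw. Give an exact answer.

1 - 3*exp(-1)

An antiderivative is F(w) = -2*w - 3*exp(-w).
Then F(1) - F(0) = (-2 - 3*exp(-1)) - (-3) = 1 - 3*exp(-1).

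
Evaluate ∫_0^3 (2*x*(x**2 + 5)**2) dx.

873

Let u = x**2 + 5, so du = 2*x dx. When x = 0, u = 5; when x = 3, u = 14.
The integral becomes ∫ u**2 du from 5 to 14, with antiderivative u**3/3.
Back in x: F(x) = (x**2 + 5)**3/3.
Then F(3) - F(0) = (2744/3) - (125/3) = 873.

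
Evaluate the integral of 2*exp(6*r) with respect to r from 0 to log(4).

1365

Let u = exp(r), so du = exp(r) dr. When r = 0, u = 1; when r = log(4), u = 4.
The integral becomes 2·∫ u**5 du from 1 to 4, with antiderivative u**6/3.
Back in r: F(r) = exp(6*r)/3.
Then F(log(4)) - F(0) = (4096/3) - (1/3) = 1365.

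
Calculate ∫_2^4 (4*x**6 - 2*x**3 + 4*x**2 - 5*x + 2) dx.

By the power rule, an antiderivative is F(x) = 4*x**7/7 - x**4/2 + 4*x**3/3 - 5*x**2/2 + 2*x.
Then F(4) - F(2) = (195040/21) - (1466/21) = 193574/21.

193574/21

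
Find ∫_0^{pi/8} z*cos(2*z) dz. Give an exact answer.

-1/4 + sqrt(2)*pi/32 + sqrt(2)/8

Integrate by parts once (u = z, dv = cos(2*z) dz).
An antiderivative is F(z) = z*sin(2*z)/2 + cos(2*z)/4.
Then F(pi/8) - F(0) = (sqrt(2)*(pi + 4)/32) - (1/4) = -1/4 + sqrt(2)*pi/32 + sqrt(2)/8.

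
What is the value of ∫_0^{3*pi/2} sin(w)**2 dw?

3*pi/4

Use the identity sin^2(w) = (1 - cos(2*w))/2.
An antiderivative is F(w) = w/2 - sin(2*w)/4.
Then F(3*pi/2) - F(0) = (3*pi/4) - (0) = 3*pi/4.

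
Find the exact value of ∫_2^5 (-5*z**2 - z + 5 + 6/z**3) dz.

By the power rule, an antiderivative is F(z) = -5*z**3/3 - z**2/2 + 5*z - 3/z**2.
Then F(5) - F(2) = (-29393/150) - (-73/12) = -18987/100.

-18987/100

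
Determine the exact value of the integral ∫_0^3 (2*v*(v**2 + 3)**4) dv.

Let u = v**2 + 3, so du = 2*v dv. When v = 0, u = 3; when v = 3, u = 12.
The integral becomes ∫ u**4 du from 3 to 12, with antiderivative u**5/5.
Back in v: F(v) = (v**2 + 3)**5/5.
Then F(3) - F(0) = (248832/5) - (243/5) = 248589/5.

248589/5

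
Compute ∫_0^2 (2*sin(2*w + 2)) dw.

-cos(6) + cos(2)

Let u = 2*w + 2, so du = 2 dw. When w = 0, u = 2; when w = 2, u = 6.
The integral becomes ∫ sin(u) du from 2 to 6, with antiderivative -cos(u).
Back in w: F(w) = -cos(2*w + 2).
Then F(2) - F(0) = (-cos(6)) - (-cos(2)) = -cos(6) + cos(2).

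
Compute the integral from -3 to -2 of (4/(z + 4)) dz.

An antiderivative is F(z) = 4*log(z + 4).
Then F(-2) - F(-3) = (log(16)) - (0) = log(16).

log(16)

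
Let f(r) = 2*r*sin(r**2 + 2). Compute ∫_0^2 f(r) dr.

-cos(6) + cos(2)

Let u = r**2 + 2, so du = 2*r dr. When r = 0, u = 2; when r = 2, u = 6.
The integral becomes ∫ sin(u) du from 2 to 6, with antiderivative -cos(u).
Back in r: F(r) = -cos(r**2 + 2).
Then F(2) - F(0) = (-cos(6)) - (-cos(2)) = -cos(6) + cos(2).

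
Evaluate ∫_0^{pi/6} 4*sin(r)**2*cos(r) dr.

1/6

Let u = sin(r), so du = cos(r) dr. When r = 0, u = 0; when r = pi/6, u = 1/2.
The integral becomes 4·∫ u**2 du from 0 to 1/2, with antiderivative 4*u**3/3.
Back in r: F(r) = 4*sin(r)**3/3.
Then F(pi/6) - F(0) = (1/6) - (0) = 1/6.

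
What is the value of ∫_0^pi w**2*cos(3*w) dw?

Integrate by parts twice (u = w^2, dv = cos(3*w) dw).
An antiderivative is F(w) = w**2*sin(3*w)/3 + 2*w*cos(3*w)/9 - 2*sin(3*w)/27.
Then F(pi) - F(0) = (-2*pi/9) - (0) = -2*pi/9.

-2*pi/9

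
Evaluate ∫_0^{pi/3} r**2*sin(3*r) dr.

Integrate by parts twice (u = r^2, dv = sin(3*r) dr).
An antiderivative is F(r) = -r**2*cos(3*r)/3 + 2*r*sin(3*r)/9 + 2*cos(3*r)/27.
Then F(pi/3) - F(0) = (-2/27 + pi**2/27) - (2/27) = -4/27 + pi**2/27.

-4/27 + pi**2/27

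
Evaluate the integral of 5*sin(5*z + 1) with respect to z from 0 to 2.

Let u = 5*z + 1, so du = 5 dz. When z = 0, u = 1; when z = 2, u = 11.
The integral becomes ∫ sin(u) du from 1 to 11, with antiderivative -cos(u).
Back in z: F(z) = -cos(5*z + 1).
Then F(2) - F(0) = (-cos(11)) - (-cos(1)) = -cos(11) + cos(1).

-cos(11) + cos(1)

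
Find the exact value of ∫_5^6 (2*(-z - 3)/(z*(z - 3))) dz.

-2*log(5) - 2*log(3) + 6*log(2)

Factor the denominator: z**2 - 3*z = z(z - 3).
Partial fractions: 2*(-z - 3)/(z*(z - 3)) = 2/z - 4/(z - 3).
An antiderivative is F(z) = 2*log(z) - 4*log(z - 3).
Then F(6) - F(5) = (log(4/9)) - (log(25/16)) = -2*log(5) - 2*log(3) + 6*log(2).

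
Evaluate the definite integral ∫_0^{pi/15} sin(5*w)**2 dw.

-sqrt(3)/40 + pi/30

Use the identity sin^2(5*w) = (1 - cos(10*w))/2.
An antiderivative is F(w) = w/2 - sin(10*w)/20.
Then F(pi/15) - F(0) = (-sqrt(3)/40 + pi/30) - (0) = -sqrt(3)/40 + pi/30.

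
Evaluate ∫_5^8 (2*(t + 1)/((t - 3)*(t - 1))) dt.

-2*log(7) + 4*log(5)

Factor the denominator: t**2 - 4*t + 3 = (t - 1)(t - 3).
Partial fractions: 2*(t + 1)/((t - 3)*(t - 1)) = -2/(t - 1) + 4/(t - 3).
An antiderivative is F(t) = 4*log(t - 3) - 2*log(t - 1).
Then F(8) - F(5) = (-2*log(7) + 4*log(5)) - (0) = -2*log(7) + 4*log(5).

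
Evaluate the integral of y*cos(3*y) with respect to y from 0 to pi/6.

-1/9 + pi/18

Integrate by parts once (u = y, dv = cos(3*y) dy).
An antiderivative is F(y) = y*sin(3*y)/3 + cos(3*y)/9.
Then F(pi/6) - F(0) = (pi/18) - (1/9) = -1/9 + pi/18.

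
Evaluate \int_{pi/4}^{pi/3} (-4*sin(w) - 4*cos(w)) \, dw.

An antiderivative is F(w) = -4*sin(w) + 4*cos(w).
Then F(pi/3) - F(pi/4) = (2 - 2*sqrt(3)) - (0) = 2 - 2*sqrt(3).

2 - 2*sqrt(3)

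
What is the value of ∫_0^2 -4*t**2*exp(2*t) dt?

Integrate by parts twice (u = t^2, dv = -4*exp(2*t) dt).
An antiderivative is F(t) = (-2*t**2 + 2*t - 1)*exp(2*t).
Then F(2) - F(0) = (-5*exp(4)) - (-1) = 1 - 5*exp(4).

1 - 5*exp(4)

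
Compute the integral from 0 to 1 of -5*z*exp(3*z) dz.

-10*exp(3)/9 - 5/9

Integrate by parts once (u = z, dv = -5*exp(3*z) dz).
An antiderivative is F(z) = (-15*z + 5)*exp(3*z)/9.
Then F(1) - F(0) = (-10*exp(3)/9) - (5/9) = -10*exp(3)/9 - 5/9.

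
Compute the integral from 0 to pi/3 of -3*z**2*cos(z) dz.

-pi - sqrt(3)*pi**2/6 + 3*sqrt(3)

Integrate by parts twice (u = z^2, dv = -3*cos(z) dz).
An antiderivative is F(z) = -3*z**2*sin(z) - 6*z*cos(z) + 6*sin(z).
Then F(pi/3) - F(0) = (-pi - sqrt(3)*pi**2/6 + 3*sqrt(3)) - (0) = -pi - sqrt(3)*pi**2/6 + 3*sqrt(3).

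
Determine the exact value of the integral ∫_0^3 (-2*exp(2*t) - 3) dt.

An antiderivative is F(t) = -exp(2*t) - 3*t.
Then F(3) - F(0) = (-exp(6) - 9) - (-1) = -exp(6) - 8.

-exp(6) - 8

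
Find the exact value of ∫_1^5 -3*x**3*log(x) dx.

Integrate by parts once (u = ln x, dv = -3*x**3 dx).
An antiderivative is F(x) = -3*x**4*(4*log(x) - 1)/16.
Then F(5) - F(1) = (1875/16 - 1875*log(5)/4) - (3/16) = 117 - 1875*log(5)/4.

117 - 1875*log(5)/4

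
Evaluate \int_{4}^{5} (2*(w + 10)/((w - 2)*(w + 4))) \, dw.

log(4)

Factor the denominator: w**2 + 2*w - 8 = (w + 4)(w - 2).
Partial fractions: 2*(w + 10)/((w - 2)*(w + 4)) = -2/(w + 4) + 4/(w - 2).
An antiderivative is F(w) = 4*log(w - 2) - 2*log(w + 4).
Then F(5) - F(4) = (0) - (-log(4)) = log(4).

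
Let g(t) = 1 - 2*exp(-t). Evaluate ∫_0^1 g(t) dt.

-1 + 2*exp(-1)

An antiderivative is F(t) = t + 2*exp(-t).
Then F(1) - F(0) = (2*exp(-1) + 1) - (2) = -1 + 2*exp(-1).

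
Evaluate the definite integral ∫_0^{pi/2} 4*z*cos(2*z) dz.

-2

Integrate by parts once (u = z, dv = 4*cos(2*z) dz).
An antiderivative is F(z) = 2*z*sin(2*z) + cos(2*z).
Then F(pi/2) - F(0) = (-1) - (1) = -2.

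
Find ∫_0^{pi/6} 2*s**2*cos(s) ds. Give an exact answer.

-2 + pi**2/36 + sqrt(3)*pi/3

Integrate by parts twice (u = s^2, dv = 2*cos(s) ds).
An antiderivative is F(s) = 2*s**2*sin(s) + 4*s*cos(s) - 4*sin(s).
Then F(pi/6) - F(0) = (-2 + pi**2/36 + sqrt(3)*pi/3) - (0) = -2 + pi**2/36 + sqrt(3)*pi/3.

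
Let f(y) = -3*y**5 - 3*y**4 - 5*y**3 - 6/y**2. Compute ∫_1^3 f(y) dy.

-3066/5

By the power rule, an antiderivative is F(y) = -y**6/2 - 3*y**5/5 - 5*y**4/4 + 6/y.
Then F(3) - F(1) = (-12191/20) - (73/20) = -3066/5.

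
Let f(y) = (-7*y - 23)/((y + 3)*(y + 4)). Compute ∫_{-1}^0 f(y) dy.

Factor the denominator: y**2 + 7*y + 12 = (y + 4)(y + 3).
Partial fractions: (-7*y - 23)/((y + 3)*(y + 4)) = -5/(y + 4) - 2/(y + 3).
An antiderivative is F(y) = -2*log(y + 3) - 5*log(y + 4).
Then F(0) - F(-1) = (-10*log(2) - 2*log(3)) - (-5*log(3) - 2*log(2)) = -8*log(2) + 3*log(3).

-8*log(2) + 3*log(3)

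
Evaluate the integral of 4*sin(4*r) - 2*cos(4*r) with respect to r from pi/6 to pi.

-3/2 + sqrt(3)/4

An antiderivative is F(r) = -sin(4*r)/2 - cos(4*r).
Then F(pi) - F(pi/6) = (-1) - (1/2 - sqrt(3)/4) = -3/2 + sqrt(3)/4.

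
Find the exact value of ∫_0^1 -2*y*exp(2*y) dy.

Integrate by parts once (u = y, dv = -2*exp(2*y) dy).
An antiderivative is F(y) = (-2*y + 1)*exp(2*y)/2.
Then F(1) - F(0) = (-exp(2)/2) - (1/2) = -exp(2)/2 - 1/2.

-exp(2)/2 - 1/2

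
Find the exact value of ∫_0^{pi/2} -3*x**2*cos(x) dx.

6 - 3*pi**2/4

Integrate by parts twice (u = x^2, dv = -3*cos(x) dx).
An antiderivative is F(x) = -3*x**2*sin(x) - 6*x*cos(x) + 6*sin(x).
Then F(pi/2) - F(0) = (6 - 3*pi**2/4) - (0) = 6 - 3*pi**2/4.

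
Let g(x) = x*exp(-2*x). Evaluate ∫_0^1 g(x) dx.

(-3 + exp(2))*exp(-2)/4

Integrate by parts once (u = x, dv = exp(-2*x) dx).
An antiderivative is F(x) = (-2*x - 1)*exp(-2*x)/4.
Then F(1) - F(0) = (-3*exp(-2)/4) - (-1/4) = (-3 + exp(2))*exp(-2)/4.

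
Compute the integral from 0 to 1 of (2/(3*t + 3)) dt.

An antiderivative is F(t) = 2*log(3*t + 3)/3.
Then F(1) - F(0) = (2*log(6)/3) - (2*log(3)/3) = 2*log(2)/3.

2*log(2)/3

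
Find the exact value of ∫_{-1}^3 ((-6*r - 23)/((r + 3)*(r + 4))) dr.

-4*log(3) - log(7)

Factor the denominator: r**2 + 7*r + 12 = (r + 4)(r + 3).
Partial fractions: (-6*r - 23)/((r + 3)*(r + 4)) = -1/(r + 4) - 5/(r + 3).
An antiderivative is F(r) = -5*log(r + 3) - log(r + 4).
Then F(3) - F(-1) = (-5*log(3) - 5*log(2) - log(7)) - (-log(96)) = -4*log(3) - log(7).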